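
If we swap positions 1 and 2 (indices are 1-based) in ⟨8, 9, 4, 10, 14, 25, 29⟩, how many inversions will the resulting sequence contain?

Positions 1 and 2 hold 8 and 9; after swapping, the array is [9, 8, 4, 10, 14, 25, 29].
For each element, count later entries that are smaller:
9: 2
8: 1
4: 0
10: 0
14: 0
25: 0
29: 0
Sum: 2 + 1 + 0 + 0 + 0 + 0 + 0 = 3

3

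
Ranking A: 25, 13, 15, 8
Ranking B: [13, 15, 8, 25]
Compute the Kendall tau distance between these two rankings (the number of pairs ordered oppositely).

3

Assign each item its position (1..4) in the first ordering, then rewrite the second ordering as that position sequence:
positions: 25→1, 13→2, 15→3, 8→4
second ordering as positions: [2, 3, 4, 1]
Discordant pairs = inversions in this position sequence.
2: 1 → 1
3: 1 → 1
4: 1 → 1
1: 0
Total: 1 + 1 + 1 + 0 = 3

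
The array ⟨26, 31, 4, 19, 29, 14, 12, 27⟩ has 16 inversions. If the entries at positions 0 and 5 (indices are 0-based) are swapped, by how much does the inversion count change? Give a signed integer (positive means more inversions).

-3

Positions 0 and 5 hold 26 and 14; after swapping, the array is [14, 31, 4, 19, 29, 26, 12, 27].
For each element, count later entries that are smaller:
14 → 4, 12 → 2
31 → 4, 19, 29, 26, 12, 27 → 6
4 → none → 0
19 → 12 → 1
29 → 26, 12, 27 → 3
26 → 12 → 1
12 → none → 0
27 → none → 0
Sum: 2 + 6 + 0 + 1 + 3 + 1 + 0 + 0 = 13
Change: 13 − 16 = -3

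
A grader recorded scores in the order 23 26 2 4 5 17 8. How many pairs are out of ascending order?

11 out-of-order pairs

Sweep left to right; for each value list the smaller values that follow it:
23: 5
26: 5
2: 0
4: 0
5: 0
17: 1
8: 0
Sum: 5 + 5 + 0 + 0 + 0 + 1 + 0 = 11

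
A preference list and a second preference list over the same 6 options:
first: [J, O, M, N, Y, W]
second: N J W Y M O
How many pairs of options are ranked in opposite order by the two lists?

9

Assign each item its position (1..6) in the first ordering, then rewrite the second ordering as that position sequence:
positions: J→1, O→2, M→3, N→4, Y→5, W→6
second ordering as positions: [4, 1, 6, 5, 3, 2]
Discordant pairs = inversions in this position sequence.
4: 1, 3, 2 → 3
1: 0
6: 5, 3, 2 → 3
5: 3, 2 → 2
3: 2 → 1
2: 0
Total: 3 + 0 + 3 + 2 + 1 + 0 = 9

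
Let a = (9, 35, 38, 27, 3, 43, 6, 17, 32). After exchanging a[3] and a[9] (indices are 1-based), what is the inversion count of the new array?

17

Positions 3 and 9 hold 38 and 32; after swapping, the array is [9, 35, 32, 27, 3, 43, 6, 17, 38].
Count, for each position, how many later elements it exceeds:
9 → 3, 6 → 2
35 → 32, 27, 3, 6, 17 → 5
32 → 27, 3, 6, 17 → 4
27 → 3, 6, 17 → 3
3 → none → 0
43 → 6, 17, 38 → 3
6 → none → 0
17 → none → 0
38 → none → 0
Sum: 2 + 5 + 4 + 3 + 0 + 3 + 0 + 0 + 0 = 17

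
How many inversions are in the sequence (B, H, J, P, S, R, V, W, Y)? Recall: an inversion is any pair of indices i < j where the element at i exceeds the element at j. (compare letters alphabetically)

1 out-of-order pair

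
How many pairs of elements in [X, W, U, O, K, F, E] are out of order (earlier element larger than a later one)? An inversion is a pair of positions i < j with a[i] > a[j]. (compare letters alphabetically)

For each element, count later entries that are smaller:
X: 6
W: 5
U: 4
O: 3
K: 2
F: 1
E: 0
Sum: 6 + 5 + 4 + 3 + 2 + 1 + 0 = 21

21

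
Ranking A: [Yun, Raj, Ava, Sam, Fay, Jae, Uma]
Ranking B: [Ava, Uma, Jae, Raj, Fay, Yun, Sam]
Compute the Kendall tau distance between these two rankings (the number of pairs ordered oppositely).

Assign each item its position (1..7) in the first ordering, then rewrite the second ordering as that position sequence:
positions: Yun→1, Raj→2, Ava→3, Sam→4, Fay→5, Jae→6, Uma→7
second ordering as positions: [3, 7, 6, 2, 5, 1, 4]
Discordant pairs = inversions in this position sequence.
3: 2, 1 → 2
7: 6, 2, 5, 1, 4 → 5
6: 2, 5, 1, 4 → 4
2: 1 → 1
5: 1, 4 → 2
1: 0
4: 0
Total: 2 + 5 + 4 + 1 + 2 + 0 + 0 = 14

14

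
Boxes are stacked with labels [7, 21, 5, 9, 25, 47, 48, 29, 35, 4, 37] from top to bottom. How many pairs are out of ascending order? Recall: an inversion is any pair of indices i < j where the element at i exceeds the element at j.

18

For each element, count later entries that are smaller:
7: 2
21: 3
5: 1
9: 1
25: 1
47: 4
48: 4
29: 1
35: 1
4: 0
37: 0
Sum: 2 + 3 + 1 + 1 + 1 + 4 + 4 + 1 + 1 + 0 + 0 = 18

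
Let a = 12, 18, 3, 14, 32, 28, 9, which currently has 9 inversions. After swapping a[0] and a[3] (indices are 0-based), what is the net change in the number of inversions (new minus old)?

+1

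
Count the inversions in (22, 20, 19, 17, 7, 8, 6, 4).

There are 27 out-of-order pairs.

Sweep left to right; for each value list the smaller values that follow it:
22 → 20, 19, 17, 7, 8, 6, 4 → 7
20 → 19, 17, 7, 8, 6, 4 → 6
19 → 17, 7, 8, 6, 4 → 5
17 → 7, 8, 6, 4 → 4
7 → 6, 4 → 2
8 → 6, 4 → 2
6 → 4 → 1
4 → none → 0
Sum: 7 + 6 + 5 + 4 + 2 + 2 + 1 + 0 = 27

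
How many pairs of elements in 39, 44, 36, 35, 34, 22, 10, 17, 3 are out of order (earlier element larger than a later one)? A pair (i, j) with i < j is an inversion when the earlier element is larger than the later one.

Out-of-order pairs: 34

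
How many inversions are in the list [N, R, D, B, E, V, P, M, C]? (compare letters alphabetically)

Count, for each position, how many later elements it exceeds:
N → D, B, E, M, C → 5
R → D, B, E, P, M, C → 6
D → B, C → 2
B → none → 0
E → C → 1
V → P, M, C → 3
P → M, C → 2
M → C → 1
C → none → 0
Sum: 5 + 6 + 2 + 0 + 1 + 3 + 2 + 1 + 0 = 20

20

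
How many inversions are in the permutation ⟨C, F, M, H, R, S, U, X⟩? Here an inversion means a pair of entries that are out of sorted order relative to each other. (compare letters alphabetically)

1

Sweep left to right; for each value list the smaller values that follow it:
C → none → 0
F → none → 0
M → H → 1
H → none → 0
R → none → 0
S → none → 0
U → none → 0
X → none → 0
Sum: 0 + 0 + 1 + 0 + 0 + 0 + 0 + 0 = 1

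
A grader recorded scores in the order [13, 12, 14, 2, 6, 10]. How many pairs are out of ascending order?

10 inversions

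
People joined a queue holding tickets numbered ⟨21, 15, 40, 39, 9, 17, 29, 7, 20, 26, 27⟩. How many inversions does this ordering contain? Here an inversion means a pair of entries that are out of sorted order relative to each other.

28 out-of-order pairs

Count, for each position, how many later elements it exceeds:
21 → 15, 9, 17, 7, 20 → 5
15 → 9, 7 → 2
40 → 39, 9, 17, 29, 7, 20, 26, 27 → 8
39 → 9, 17, 29, 7, 20, 26, 27 → 7
9 → 7 → 1
17 → 7 → 1
29 → 7, 20, 26, 27 → 4
7 → none → 0
20 → none → 0
26 → none → 0
27 → none → 0
Sum: 5 + 2 + 8 + 7 + 1 + 1 + 4 + 0 + 0 + 0 + 0 = 28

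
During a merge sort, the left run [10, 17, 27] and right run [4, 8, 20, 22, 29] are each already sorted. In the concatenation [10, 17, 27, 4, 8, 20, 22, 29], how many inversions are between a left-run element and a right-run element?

8

For each element r of the right run, count left-run elements greater than r:
r = 4: 10, 17, 27 → 3
r = 8: 10, 17, 27 → 3
r = 20: 27 → 1
r = 22: 27 → 1
r = 29: none → 0
Cross-inversions: 3 + 3 + 1 + 1 + 0 = 8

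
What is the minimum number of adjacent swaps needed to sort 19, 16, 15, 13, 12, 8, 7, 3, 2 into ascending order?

There are 36 swaps.

The minimum number of adjacent swaps to sort an array equals its inversion count, since every such swap removes exactly one inversion.
Count inversions — for each element, later elements that are smaller:
19: 16, 15, 13, 12, 8, 7, 3, 2 → 8
16: 15, 13, 12, 8, 7, 3, 2 → 7
15: 13, 12, 8, 7, 3, 2 → 6
13: 12, 8, 7, 3, 2 → 5
12: 8, 7, 3, 2 → 4
8: 7, 3, 2 → 3
7: 3, 2 → 2
3: 2 → 1
2: none → 0
Total inversions: 8 + 7 + 6 + 5 + 4 + 3 + 2 + 1 + 0 = 36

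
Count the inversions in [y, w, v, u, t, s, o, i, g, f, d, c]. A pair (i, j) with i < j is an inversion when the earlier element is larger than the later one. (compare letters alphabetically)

66 inversions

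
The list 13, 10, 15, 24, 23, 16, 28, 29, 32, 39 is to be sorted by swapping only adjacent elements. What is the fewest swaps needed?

4 swaps

Minimum adjacent swaps = number of inversions (each swap of adjacent out-of-order elements removes one inversion and no swap can remove more).
Count inversions — for each element, later elements that are smaller:
13: 10 → 1
10: none → 0
15: none → 0
24: 23, 16 → 2
23: 16 → 1
16: none → 0
28: none → 0
29: none → 0
32: none → 0
39: none → 0
Total inversions: 1 + 0 + 0 + 2 + 1 + 0 + 0 + 0 + 0 + 0 = 4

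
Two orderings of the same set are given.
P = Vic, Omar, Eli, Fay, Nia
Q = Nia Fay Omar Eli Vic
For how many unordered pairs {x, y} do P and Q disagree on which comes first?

Assign each item its position (1..5) in the first ordering, then rewrite the second ordering as that position sequence:
positions: Vic→1, Omar→2, Eli→3, Fay→4, Nia→5
second ordering as positions: [5, 4, 2, 3, 1]
Discordant pairs = inversions in this position sequence.
5: 4, 2, 3, 1 → 4
4: 2, 3, 1 → 3
2: 1 → 1
3: 1 → 1
1: 0
Total: 4 + 3 + 1 + 1 + 0 = 9

9 disagreeing pairs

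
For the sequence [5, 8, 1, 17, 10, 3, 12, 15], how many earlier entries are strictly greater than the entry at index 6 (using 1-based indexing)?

4 such elements

The element at index 6 is 3.
Elements before it: 5, 8, 1, 17, 10
Those larger than 3: 5, 8, 17, 10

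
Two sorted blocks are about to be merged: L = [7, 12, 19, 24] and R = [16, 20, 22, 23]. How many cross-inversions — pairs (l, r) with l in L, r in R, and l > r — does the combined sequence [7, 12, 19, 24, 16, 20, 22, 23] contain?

Count, for every r in R, how many entries of L exceed r:
r = 16: 19, 24 → 2
r = 20: 24 → 1
r = 22: 24 → 1
r = 23: 24 → 1
Cross-inversions: 2 + 1 + 1 + 1 = 5

5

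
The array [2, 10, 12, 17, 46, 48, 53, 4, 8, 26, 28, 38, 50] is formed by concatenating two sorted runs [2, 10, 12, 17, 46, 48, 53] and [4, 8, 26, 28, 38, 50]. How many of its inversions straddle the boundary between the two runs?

22 split inversions

Take each right-half value and tally the left-half values above it:
r = 4: 10, 12, 17, 46, 48, 53 → 6
r = 8: 10, 12, 17, 46, 48, 53 → 6
r = 26: 46, 48, 53 → 3
r = 28: 46, 48, 53 → 3
r = 38: 46, 48, 53 → 3
r = 50: 53 → 1
Cross-inversions: 6 + 6 + 3 + 3 + 3 + 1 = 22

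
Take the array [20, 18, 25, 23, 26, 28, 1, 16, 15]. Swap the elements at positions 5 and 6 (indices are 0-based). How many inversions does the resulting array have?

20

Positions 5 and 6 hold 28 and 1; after swapping, the array is [20, 18, 25, 23, 26, 1, 28, 16, 15].
Count, for each position, how many later elements it exceeds:
20: 4
18: 3
25: 4
23: 3
26: 3
1: 0
28: 2
16: 1
15: 0
Sum: 4 + 3 + 4 + 3 + 3 + 0 + 2 + 1 + 0 = 20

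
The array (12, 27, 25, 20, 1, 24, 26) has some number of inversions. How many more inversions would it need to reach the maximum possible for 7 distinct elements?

11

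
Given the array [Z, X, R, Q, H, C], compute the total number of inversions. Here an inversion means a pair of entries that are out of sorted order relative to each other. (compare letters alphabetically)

Count, for each position, how many later elements it exceeds:
Z → X, R, Q, H, C → 5
X → R, Q, H, C → 4
R → Q, H, C → 3
Q → H, C → 2
H → C → 1
C → none → 0
Sum: 5 + 4 + 3 + 2 + 1 + 0 = 15

15 inversions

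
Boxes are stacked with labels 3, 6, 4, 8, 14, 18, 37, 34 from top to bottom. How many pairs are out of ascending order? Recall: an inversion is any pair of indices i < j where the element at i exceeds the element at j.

Count, for each position, how many later elements it exceeds:
3 → none → 0
6 → 4 → 1
4 → none → 0
8 → none → 0
14 → none → 0
18 → none → 0
37 → 34 → 1
34 → none → 0
Sum: 0 + 1 + 0 + 0 + 0 + 0 + 1 + 0 = 2

2 inversions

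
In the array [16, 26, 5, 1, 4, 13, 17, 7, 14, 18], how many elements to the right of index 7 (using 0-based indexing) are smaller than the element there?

The element at index 7 is 7.
Elements after it: 14, 18
None of them are smaller than 7.

0 such elements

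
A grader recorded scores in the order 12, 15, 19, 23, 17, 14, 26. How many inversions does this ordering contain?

Count, for each position, how many later elements it exceeds:
12 → none → 0
15 → 14 → 1
19 → 17, 14 → 2
23 → 17, 14 → 2
17 → 14 → 1
14 → none → 0
26 → none → 0
Sum: 0 + 1 + 2 + 2 + 1 + 0 + 0 = 6

6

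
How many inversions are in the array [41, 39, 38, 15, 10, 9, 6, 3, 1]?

For each element, count later entries that are smaller:
41: 8
39: 7
38: 6
15: 5
10: 4
9: 3
6: 2
3: 1
1: 0
Sum: 8 + 7 + 6 + 5 + 4 + 3 + 2 + 1 + 0 = 36

36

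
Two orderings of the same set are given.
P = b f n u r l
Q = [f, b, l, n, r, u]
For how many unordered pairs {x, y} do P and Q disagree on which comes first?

5

Assign each item its position (1..6) in the first ordering, then rewrite the second ordering as that position sequence:
positions: b→1, f→2, n→3, u→4, r→5, l→6
second ordering as positions: [2, 1, 6, 3, 5, 4]
Discordant pairs = inversions in this position sequence.
2: 1 → 1
1: 0
6: 3, 5, 4 → 3
3: 0
5: 4 → 1
4: 0
Total: 1 + 0 + 3 + 0 + 1 + 0 = 5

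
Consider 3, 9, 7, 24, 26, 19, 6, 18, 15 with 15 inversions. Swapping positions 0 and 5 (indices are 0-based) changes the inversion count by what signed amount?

Positions 0 and 5 hold 3 and 19; after swapping, the array is [19, 9, 7, 24, 26, 3, 6, 18, 15].
Count, for each position, how many later elements it exceeds:
19 → 9, 7, 3, 6, 18, 15 → 6
9 → 7, 3, 6 → 3
7 → 3, 6 → 2
24 → 3, 6, 18, 15 → 4
26 → 3, 6, 18, 15 → 4
3 → none → 0
6 → none → 0
18 → 15 → 1
15 → none → 0
Sum: 6 + 3 + 2 + 4 + 4 + 0 + 0 + 1 + 0 = 20
Change: 20 − 15 = +5

+5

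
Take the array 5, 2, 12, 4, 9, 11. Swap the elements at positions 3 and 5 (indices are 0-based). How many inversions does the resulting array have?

Positions 3 and 5 hold 4 and 11; after swapping, the array is [5, 2, 12, 11, 9, 4].
Count, for each position, how many later elements it exceeds:
5 → 2, 4 → 2
2 → none → 0
12 → 11, 9, 4 → 3
11 → 9, 4 → 2
9 → 4 → 1
4 → none → 0
Sum: 2 + 0 + 3 + 2 + 1 + 0 = 8

There are 8 inversions.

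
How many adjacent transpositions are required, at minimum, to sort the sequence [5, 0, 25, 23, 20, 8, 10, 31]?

10 swaps

Minimum adjacent swaps = number of inversions (each swap of adjacent out-of-order elements removes one inversion and no swap can remove more).
Count inversions — for each element, later elements that are smaller:
5: 0 → 1
0: none → 0
25: 23, 20, 8, 10 → 4
23: 20, 8, 10 → 3
20: 8, 10 → 2
8: none → 0
10: none → 0
31: none → 0
Total inversions: 1 + 0 + 4 + 3 + 2 + 0 + 0 + 0 = 10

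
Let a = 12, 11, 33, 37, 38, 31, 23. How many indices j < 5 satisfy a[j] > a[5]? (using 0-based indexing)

3

The element at index 5 is 31.
Elements before it: 12, 11, 33, 37, 38
Those larger than 31: 33, 37, 38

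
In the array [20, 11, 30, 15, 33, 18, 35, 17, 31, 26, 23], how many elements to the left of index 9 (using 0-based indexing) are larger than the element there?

4 such elements

The element at index 9 is 26.
Elements before it: 20, 11, 30, 15, 33, 18, 35, 17, 31
Those larger than 26: 30, 33, 35, 31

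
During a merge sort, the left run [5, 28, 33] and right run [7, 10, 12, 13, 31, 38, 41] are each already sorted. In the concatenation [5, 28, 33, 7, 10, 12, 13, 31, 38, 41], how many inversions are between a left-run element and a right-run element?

9 cross-inversions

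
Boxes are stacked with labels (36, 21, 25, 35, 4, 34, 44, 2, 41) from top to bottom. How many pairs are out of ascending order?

17 out-of-order pairs

Element-by-element contributions:
36 → 21, 25, 35, 4, 34, 2 → 6
21 → 4, 2 → 2
25 → 4, 2 → 2
35 → 4, 34, 2 → 3
4 → 2 → 1
34 → 2 → 1
44 → 2, 41 → 2
2 → none → 0
41 → none → 0
Sum: 6 + 2 + 2 + 3 + 1 + 1 + 2 + 0 + 0 = 17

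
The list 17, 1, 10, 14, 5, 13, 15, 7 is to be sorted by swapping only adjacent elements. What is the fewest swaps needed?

Minimum adjacent swaps = number of inversions (each swap of adjacent out-of-order elements removes one inversion and no swap can remove more).
Count inversions — for each element, later elements that are smaller:
17: 1, 10, 14, 5, 13, 15, 7 → 7
1: none → 0
10: 5, 7 → 2
14: 5, 13, 7 → 3
5: none → 0
13: 7 → 1
15: 7 → 1
7: none → 0
Total inversions: 7 + 0 + 2 + 3 + 0 + 1 + 1 + 0 = 14

14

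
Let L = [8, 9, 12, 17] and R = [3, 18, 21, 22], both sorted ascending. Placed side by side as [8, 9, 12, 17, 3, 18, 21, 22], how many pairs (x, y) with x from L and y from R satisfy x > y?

4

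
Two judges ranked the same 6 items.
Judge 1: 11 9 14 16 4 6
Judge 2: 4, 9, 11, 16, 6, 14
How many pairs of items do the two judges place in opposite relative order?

Assign each item its position (1..6) in the first ordering, then rewrite the second ordering as that position sequence:
positions: 11→1, 9→2, 14→3, 16→4, 4→5, 6→6
second ordering as positions: [5, 2, 1, 4, 6, 3]
Discordant pairs = inversions in this position sequence.
5: 2, 1, 4, 3 → 4
2: 1 → 1
1: 0
4: 3 → 1
6: 3 → 1
3: 0
Total: 4 + 1 + 0 + 1 + 1 + 0 = 7

7 discordant pairs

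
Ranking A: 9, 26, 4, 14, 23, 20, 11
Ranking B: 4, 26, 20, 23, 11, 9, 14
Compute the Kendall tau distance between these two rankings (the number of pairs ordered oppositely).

Assign each item its position (1..7) in the first ordering, then rewrite the second ordering as that position sequence:
positions: 9→1, 26→2, 4→3, 14→4, 23→5, 20→6, 11→7
second ordering as positions: [3, 2, 6, 5, 7, 1, 4]
Discordant pairs = inversions in this position sequence.
3: 2, 1 → 2
2: 1 → 1
6: 5, 1, 4 → 3
5: 1, 4 → 2
7: 1, 4 → 2
1: 0
4: 0
Total: 2 + 1 + 3 + 2 + 2 + 0 + 0 = 10

10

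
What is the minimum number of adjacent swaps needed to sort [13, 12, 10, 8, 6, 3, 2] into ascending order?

Minimum adjacent swaps = number of inversions (each swap of adjacent out-of-order elements removes one inversion and no swap can remove more).
Count inversions — for each element, later elements that are smaller:
13: 12, 10, 8, 6, 3, 2 → 6
12: 10, 8, 6, 3, 2 → 5
10: 8, 6, 3, 2 → 4
8: 6, 3, 2 → 3
6: 3, 2 → 2
3: 2 → 1
2: none → 0
Total inversions: 6 + 5 + 4 + 3 + 2 + 1 + 0 = 21

21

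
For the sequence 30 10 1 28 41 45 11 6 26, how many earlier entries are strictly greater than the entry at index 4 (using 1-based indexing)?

1

The element at index 4 is 28.
Elements before it: 30, 10, 1
Those larger than 28: 30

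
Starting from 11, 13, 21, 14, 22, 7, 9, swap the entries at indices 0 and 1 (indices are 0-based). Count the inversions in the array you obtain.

Inversions: 12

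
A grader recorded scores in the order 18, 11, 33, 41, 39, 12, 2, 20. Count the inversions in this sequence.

15

Count, for each position, how many later elements it exceeds:
18 → 11, 12, 2 → 3
11 → 2 → 1
33 → 12, 2, 20 → 3
41 → 39, 12, 2, 20 → 4
39 → 12, 2, 20 → 3
12 → 2 → 1
2 → none → 0
20 → none → 0
Sum: 3 + 1 + 3 + 4 + 3 + 1 + 0 + 0 = 15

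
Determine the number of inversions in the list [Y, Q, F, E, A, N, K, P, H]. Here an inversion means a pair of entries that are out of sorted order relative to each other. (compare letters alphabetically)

22

Element-by-element contributions:
Y: 8
Q: 7
F: 2
E: 1
A: 0
N: 2
K: 1
P: 1
H: 0
Sum: 8 + 7 + 2 + 1 + 0 + 2 + 1 + 1 + 0 = 22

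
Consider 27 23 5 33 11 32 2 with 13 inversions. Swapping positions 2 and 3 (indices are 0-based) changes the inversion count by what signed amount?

+1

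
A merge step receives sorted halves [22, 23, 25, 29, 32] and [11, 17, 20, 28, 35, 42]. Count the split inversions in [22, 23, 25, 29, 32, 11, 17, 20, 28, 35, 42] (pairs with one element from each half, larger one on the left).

Split inversions: 17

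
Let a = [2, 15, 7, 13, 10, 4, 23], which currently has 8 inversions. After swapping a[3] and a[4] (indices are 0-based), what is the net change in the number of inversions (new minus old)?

-1

Positions 3 and 4 hold 13 and 10; after swapping, the array is [2, 15, 7, 10, 13, 4, 23].
Element-by-element contributions:
2: 0
15: 4
7: 1
10: 1
13: 1
4: 0
23: 0
Sum: 0 + 4 + 1 + 1 + 1 + 0 + 0 = 7
Change: 7 − 8 = -1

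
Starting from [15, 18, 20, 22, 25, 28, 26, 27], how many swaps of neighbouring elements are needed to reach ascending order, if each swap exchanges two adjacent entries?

There are 2 adjacent swaps.

Each adjacent swap fixes exactly one inversion, so the minimum swap count equals the number of inversions.
Count inversions — for each element, later elements that are smaller:
15: none → 0
18: none → 0
20: none → 0
22: none → 0
25: none → 0
28: 26, 27 → 2
26: none → 0
27: none → 0
Total inversions: 0 + 0 + 0 + 0 + 0 + 2 + 0 + 0 = 2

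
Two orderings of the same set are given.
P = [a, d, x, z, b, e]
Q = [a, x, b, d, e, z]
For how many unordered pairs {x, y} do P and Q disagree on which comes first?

Disagreeing pairs: 4

Assign each item its position (1..6) in the first ordering, then rewrite the second ordering as that position sequence:
positions: a→1, d→2, x→3, z→4, b→5, e→6
second ordering as positions: [1, 3, 5, 2, 6, 4]
Discordant pairs = inversions in this position sequence.
1: 0
3: 2 → 1
5: 2, 4 → 2
2: 0
6: 4 → 1
4: 0
Total: 0 + 1 + 2 + 0 + 1 + 0 = 4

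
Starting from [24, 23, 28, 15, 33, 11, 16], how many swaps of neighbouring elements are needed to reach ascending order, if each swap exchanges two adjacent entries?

The minimum number of adjacent swaps to sort an array equals its inversion count, since every such swap removes exactly one inversion.
Count inversions — for each element, later elements that are smaller:
24: 23, 15, 11, 16 → 4
23: 15, 11, 16 → 3
28: 15, 11, 16 → 3
15: 11 → 1
33: 11, 16 → 2
11: none → 0
16: none → 0
Total inversions: 4 + 3 + 3 + 1 + 2 + 0 + 0 = 13

13 swaps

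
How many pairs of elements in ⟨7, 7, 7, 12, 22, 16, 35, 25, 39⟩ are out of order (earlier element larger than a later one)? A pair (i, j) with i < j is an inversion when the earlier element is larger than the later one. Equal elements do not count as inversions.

2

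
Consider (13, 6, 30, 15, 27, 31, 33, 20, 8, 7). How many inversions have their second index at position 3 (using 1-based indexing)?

0

The element at index 3 is 30.
Elements before it: 13, 6
None of them are larger than 30.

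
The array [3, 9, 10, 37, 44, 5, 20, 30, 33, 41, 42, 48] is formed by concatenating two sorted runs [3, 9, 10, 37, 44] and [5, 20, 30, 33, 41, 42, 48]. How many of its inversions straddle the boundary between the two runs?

12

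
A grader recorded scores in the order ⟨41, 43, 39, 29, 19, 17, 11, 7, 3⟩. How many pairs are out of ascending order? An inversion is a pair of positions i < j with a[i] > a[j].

35

Element-by-element contributions:
41: 7
43: 7
39: 6
29: 5
19: 4
17: 3
11: 2
7: 1
3: 0
Sum: 7 + 7 + 6 + 5 + 4 + 3 + 2 + 1 + 0 = 35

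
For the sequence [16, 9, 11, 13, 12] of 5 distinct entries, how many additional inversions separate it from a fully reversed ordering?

5 inversions short

Maximum inversions for 5 distinct elements is C(5, 2) = 5·4/2 = 10.
Current inversions — for each element, count later smaller elements:
16: 4
9: 0
11: 0
13: 1
12: 0
Current total: 4 + 0 + 0 + 1 + 0 = 5
Shortfall: 10 − 5 = 5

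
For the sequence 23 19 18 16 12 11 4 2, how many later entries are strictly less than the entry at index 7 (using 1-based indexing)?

1

The element at index 7 is 4.
Elements after it: 2
Those smaller than 4: 2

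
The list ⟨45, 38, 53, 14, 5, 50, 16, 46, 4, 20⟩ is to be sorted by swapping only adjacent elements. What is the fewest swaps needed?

Each adjacent swap fixes exactly one inversion, so the minimum swap count equals the number of inversions.
Count inversions — for each element, later elements that are smaller:
45: 38, 14, 5, 16, 4, 20 → 6
38: 14, 5, 16, 4, 20 → 5
53: 14, 5, 50, 16, 46, 4, 20 → 7
14: 5, 4 → 2
5: 4 → 1
50: 16, 46, 4, 20 → 4
16: 4 → 1
46: 4, 20 → 2
4: none → 0
20: none → 0
Total inversions: 6 + 5 + 7 + 2 + 1 + 4 + 1 + 2 + 0 + 0 = 28

28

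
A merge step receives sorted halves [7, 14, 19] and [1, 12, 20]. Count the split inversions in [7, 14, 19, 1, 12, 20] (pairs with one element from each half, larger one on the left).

Count, for every r in R, how many entries of L exceed r:
r = 1: 7, 14, 19 → 3
r = 12: 14, 19 → 2
r = 20: none → 0
Cross-inversions: 3 + 2 + 0 = 5

5 split inversions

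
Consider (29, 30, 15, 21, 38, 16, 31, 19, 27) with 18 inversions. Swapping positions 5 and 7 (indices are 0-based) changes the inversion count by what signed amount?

+1

Positions 5 and 7 hold 16 and 19; after swapping, the array is [29, 30, 15, 21, 38, 19, 31, 16, 27].
Element-by-element contributions:
29 → 15, 21, 19, 16, 27 → 5
30 → 15, 21, 19, 16, 27 → 5
15 → none → 0
21 → 19, 16 → 2
38 → 19, 31, 16, 27 → 4
19 → 16 → 1
31 → 16, 27 → 2
16 → none → 0
27 → none → 0
Sum: 5 + 5 + 0 + 2 + 4 + 1 + 2 + 0 + 0 = 19
Change: 19 − 18 = +1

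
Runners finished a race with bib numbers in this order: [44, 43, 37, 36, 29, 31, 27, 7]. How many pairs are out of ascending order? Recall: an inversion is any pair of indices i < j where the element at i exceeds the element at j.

For each element, count later entries that are smaller:
44 → 43, 37, 36, 29, 31, 27, 7 → 7
43 → 37, 36, 29, 31, 27, 7 → 6
37 → 36, 29, 31, 27, 7 → 5
36 → 29, 31, 27, 7 → 4
29 → 27, 7 → 2
31 → 27, 7 → 2
27 → 7 → 1
7 → none → 0
Sum: 7 + 6 + 5 + 4 + 2 + 2 + 1 + 0 = 27

27 inversions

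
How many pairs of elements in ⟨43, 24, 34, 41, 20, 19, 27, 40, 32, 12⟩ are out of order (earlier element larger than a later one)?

Inversions: 30

For each element, count later entries that are smaller:
43 → 24, 34, 41, 20, 19, 27, 40, 32, 12 → 9
24 → 20, 19, 12 → 3
34 → 20, 19, 27, 32, 12 → 5
41 → 20, 19, 27, 40, 32, 12 → 6
20 → 19, 12 → 2
19 → 12 → 1
27 → 12 → 1
40 → 32, 12 → 2
32 → 12 → 1
12 → none → 0
Sum: 9 + 3 + 5 + 6 + 2 + 1 + 1 + 2 + 1 + 0 = 30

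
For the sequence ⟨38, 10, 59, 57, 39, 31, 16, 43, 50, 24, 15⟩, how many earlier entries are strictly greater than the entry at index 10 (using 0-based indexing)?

9

The element at index 10 is 15.
Elements before it: 38, 10, 59, 57, 39, 31, 16, 43, 50, 24
Those larger than 15: 38, 59, 57, 39, 31, 16, 43, 50, 24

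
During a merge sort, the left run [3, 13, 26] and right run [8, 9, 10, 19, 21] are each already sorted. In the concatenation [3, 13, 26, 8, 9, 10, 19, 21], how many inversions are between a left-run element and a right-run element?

8

Count, for every r in R, how many entries of L exceed r:
r = 8: 13, 26 → 2
r = 9: 13, 26 → 2
r = 10: 13, 26 → 2
r = 19: 26 → 1
r = 21: 26 → 1
Cross-inversions: 2 + 2 + 2 + 1 + 1 = 8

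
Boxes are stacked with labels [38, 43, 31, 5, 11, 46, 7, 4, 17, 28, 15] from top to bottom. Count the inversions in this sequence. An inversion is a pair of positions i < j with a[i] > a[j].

Element-by-element contributions:
38: 8
43: 8
31: 7
5: 1
11: 2
46: 5
7: 1
4: 0
17: 1
28: 1
15: 0
Sum: 8 + 8 + 7 + 1 + 2 + 5 + 1 + 0 + 1 + 1 + 0 = 34

34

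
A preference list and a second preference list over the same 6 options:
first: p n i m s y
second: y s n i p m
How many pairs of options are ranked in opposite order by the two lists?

11 pairs

Assign each item its position (1..6) in the first ordering, then rewrite the second ordering as that position sequence:
positions: p→1, n→2, i→3, m→4, s→5, y→6
second ordering as positions: [6, 5, 2, 3, 1, 4]
Discordant pairs = inversions in this position sequence.
6: 5, 2, 3, 1, 4 → 5
5: 2, 3, 1, 4 → 4
2: 1 → 1
3: 1 → 1
1: 0
4: 0
Total: 5 + 4 + 1 + 1 + 0 + 0 = 11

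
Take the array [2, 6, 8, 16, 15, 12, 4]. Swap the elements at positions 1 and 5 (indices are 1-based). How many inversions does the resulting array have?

Positions 1 and 5 hold 2 and 15; after swapping, the array is [15, 6, 8, 16, 2, 12, 4].
Count, for each position, how many later elements it exceeds:
15 → 6, 8, 2, 12, 4 → 5
6 → 2, 4 → 2
8 → 2, 4 → 2
16 → 2, 12, 4 → 3
2 → none → 0
12 → 4 → 1
4 → none → 0
Sum: 5 + 2 + 2 + 3 + 0 + 1 + 0 = 13

Inversions: 13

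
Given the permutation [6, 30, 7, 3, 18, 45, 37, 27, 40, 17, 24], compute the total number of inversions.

Out-of-order pairs: 21

Element-by-element contributions:
6 → 3 → 1
30 → 7, 3, 18, 27, 17, 24 → 6
7 → 3 → 1
3 → none → 0
18 → 17 → 1
45 → 37, 27, 40, 17, 24 → 5
37 → 27, 17, 24 → 3
27 → 17, 24 → 2
40 → 17, 24 → 2
17 → none → 0
24 → none → 0
Sum: 1 + 6 + 1 + 0 + 1 + 5 + 3 + 2 + 2 + 0 + 0 = 21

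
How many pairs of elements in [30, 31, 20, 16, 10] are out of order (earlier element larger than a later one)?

9 out-of-order pairs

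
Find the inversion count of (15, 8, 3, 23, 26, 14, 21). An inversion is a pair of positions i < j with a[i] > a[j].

For each element, count later entries that are smaller:
15 → 8, 3, 14 → 3
8 → 3 → 1
3 → none → 0
23 → 14, 21 → 2
26 → 14, 21 → 2
14 → none → 0
21 → none → 0
Sum: 3 + 1 + 0 + 2 + 2 + 0 + 0 = 8

Out-of-order pairs: 8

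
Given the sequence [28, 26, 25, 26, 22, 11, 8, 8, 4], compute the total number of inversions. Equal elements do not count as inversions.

There are 33 out-of-order pairs.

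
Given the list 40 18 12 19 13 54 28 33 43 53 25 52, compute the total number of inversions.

21

Element-by-element contributions:
40 → 18, 12, 19, 13, 28, 33, 25 → 7
18 → 12, 13 → 2
12 → none → 0
19 → 13 → 1
13 → none → 0
54 → 28, 33, 43, 53, 25, 52 → 6
28 → 25 → 1
33 → 25 → 1
43 → 25 → 1
53 → 25, 52 → 2
25 → none → 0
52 → none → 0
Sum: 7 + 2 + 0 + 1 + 0 + 6 + 1 + 1 + 1 + 2 + 0 + 0 = 21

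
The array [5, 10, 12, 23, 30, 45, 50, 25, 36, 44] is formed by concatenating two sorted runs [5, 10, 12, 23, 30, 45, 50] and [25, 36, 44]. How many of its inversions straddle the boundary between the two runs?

7

Count, for every r in R, how many entries of L exceed r:
r = 25: 30, 45, 50 → 3
r = 36: 45, 50 → 2
r = 44: 45, 50 → 2
Cross-inversions: 3 + 2 + 2 = 7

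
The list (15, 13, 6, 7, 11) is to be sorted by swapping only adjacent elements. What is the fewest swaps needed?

Minimum adjacent swaps = number of inversions (each swap of adjacent out-of-order elements removes one inversion and no swap can remove more).
Count inversions — for each element, later elements that are smaller:
15: 13, 6, 7, 11 → 4
13: 6, 7, 11 → 3
6: none → 0
7: none → 0
11: none → 0
Total inversions: 4 + 3 + 0 + 0 + 0 = 7

There are 7 adjacent swaps.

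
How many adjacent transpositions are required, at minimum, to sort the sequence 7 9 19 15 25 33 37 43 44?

1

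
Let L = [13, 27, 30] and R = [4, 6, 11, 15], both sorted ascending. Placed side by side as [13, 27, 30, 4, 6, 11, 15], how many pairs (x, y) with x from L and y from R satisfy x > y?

Take each right-half value and tally the left-half values above it:
r = 4: 13, 27, 30 → 3
r = 6: 13, 27, 30 → 3
r = 11: 13, 27, 30 → 3
r = 15: 27, 30 → 2
Cross-inversions: 3 + 3 + 3 + 2 = 11

11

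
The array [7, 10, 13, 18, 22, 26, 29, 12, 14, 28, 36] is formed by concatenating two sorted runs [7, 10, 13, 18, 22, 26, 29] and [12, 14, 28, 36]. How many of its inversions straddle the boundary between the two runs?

Take each right-half value and tally the left-half values above it:
r = 12: 13, 18, 22, 26, 29 → 5
r = 14: 18, 22, 26, 29 → 4
r = 28: 29 → 1
r = 36: none → 0
Cross-inversions: 5 + 4 + 1 + 0 = 10

10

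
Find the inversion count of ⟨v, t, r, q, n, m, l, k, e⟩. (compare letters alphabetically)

Count, for each position, how many later elements it exceeds:
v → t, r, q, n, m, l, k, e → 8
t → r, q, n, m, l, k, e → 7
r → q, n, m, l, k, e → 6
q → n, m, l, k, e → 5
n → m, l, k, e → 4
m → l, k, e → 3
l → k, e → 2
k → e → 1
e → none → 0
Sum: 8 + 7 + 6 + 5 + 4 + 3 + 2 + 1 + 0 = 36

Inversions: 36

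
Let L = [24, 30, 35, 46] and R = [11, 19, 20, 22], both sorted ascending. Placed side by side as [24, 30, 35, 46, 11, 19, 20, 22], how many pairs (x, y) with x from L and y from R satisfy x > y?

16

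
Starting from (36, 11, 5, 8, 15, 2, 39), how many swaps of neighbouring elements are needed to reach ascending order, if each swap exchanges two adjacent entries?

11 adjacent swaps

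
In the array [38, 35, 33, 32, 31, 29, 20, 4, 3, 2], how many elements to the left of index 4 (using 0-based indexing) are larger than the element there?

4

The element at index 4 is 31.
Elements before it: 38, 35, 33, 32
Those larger than 31: 38, 35, 33, 32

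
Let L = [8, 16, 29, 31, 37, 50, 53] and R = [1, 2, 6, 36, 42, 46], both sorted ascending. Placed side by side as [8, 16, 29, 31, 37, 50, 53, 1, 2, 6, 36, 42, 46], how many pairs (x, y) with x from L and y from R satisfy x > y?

For each element r of the right run, count left-run elements greater than r:
r = 1: 8, 16, 29, 31, 37, 50, 53 → 7
r = 2: 8, 16, 29, 31, 37, 50, 53 → 7
r = 6: 8, 16, 29, 31, 37, 50, 53 → 7
r = 36: 37, 50, 53 → 3
r = 42: 50, 53 → 2
r = 46: 50, 53 → 2
Cross-inversions: 7 + 7 + 7 + 3 + 2 + 2 = 28

28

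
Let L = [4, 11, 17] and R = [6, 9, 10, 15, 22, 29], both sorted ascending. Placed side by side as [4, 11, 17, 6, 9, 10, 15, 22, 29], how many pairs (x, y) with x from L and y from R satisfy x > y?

Take each right-half value and tally the left-half values above it:
r = 6: 11, 17 → 2
r = 9: 11, 17 → 2
r = 10: 11, 17 → 2
r = 15: 17 → 1
r = 22: none → 0
r = 29: none → 0
Cross-inversions: 2 + 2 + 2 + 1 + 0 + 0 = 7

7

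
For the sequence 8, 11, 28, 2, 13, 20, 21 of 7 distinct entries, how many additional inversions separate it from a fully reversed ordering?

15 inversions short

Maximum inversions for 7 distinct elements is C(7, 2) = 7·6/2 = 21.
Current inversions — for each element, count later smaller elements:
8: 1
11: 1
28: 4
2: 0
13: 0
20: 0
21: 0
Current total: 1 + 1 + 4 + 0 + 0 + 0 + 0 = 6
Shortfall: 21 − 6 = 15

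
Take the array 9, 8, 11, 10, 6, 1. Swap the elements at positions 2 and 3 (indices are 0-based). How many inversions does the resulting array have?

Positions 2 and 3 hold 11 and 10; after swapping, the array is [9, 8, 10, 11, 6, 1].
Sweep left to right; for each value list the smaller values that follow it:
9 → 8, 6, 1 → 3
8 → 6, 1 → 2
10 → 6, 1 → 2
11 → 6, 1 → 2
6 → 1 → 1
1 → none → 0
Sum: 3 + 2 + 2 + 2 + 1 + 0 = 10

10 inversions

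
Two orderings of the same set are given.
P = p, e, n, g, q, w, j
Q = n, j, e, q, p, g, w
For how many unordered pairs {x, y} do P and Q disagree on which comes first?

10

Assign each item its position (1..7) in the first ordering, then rewrite the second ordering as that position sequence:
positions: p→1, e→2, n→3, g→4, q→5, w→6, j→7
second ordering as positions: [3, 7, 2, 5, 1, 4, 6]
Discordant pairs = inversions in this position sequence.
3: 2, 1 → 2
7: 2, 5, 1, 4, 6 → 5
2: 1 → 1
5: 1, 4 → 2
1: 0
4: 0
6: 0
Total: 2 + 5 + 1 + 2 + 0 + 0 + 0 = 10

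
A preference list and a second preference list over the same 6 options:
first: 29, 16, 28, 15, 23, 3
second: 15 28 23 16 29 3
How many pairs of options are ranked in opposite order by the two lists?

Assign each item its position (1..6) in the first ordering, then rewrite the second ordering as that position sequence:
positions: 29→1, 16→2, 28→3, 15→4, 23→5, 3→6
second ordering as positions: [4, 3, 5, 2, 1, 6]
Discordant pairs = inversions in this position sequence.
4: 3, 2, 1 → 3
3: 2, 1 → 2
5: 2, 1 → 2
2: 1 → 1
1: 0
6: 0
Total: 3 + 2 + 2 + 1 + 0 + 0 = 8

8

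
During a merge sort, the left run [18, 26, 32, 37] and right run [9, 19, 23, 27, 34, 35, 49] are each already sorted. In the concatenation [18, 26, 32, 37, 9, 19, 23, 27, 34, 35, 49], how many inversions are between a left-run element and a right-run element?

Take each right-half value and tally the left-half values above it:
r = 9: 18, 26, 32, 37 → 4
r = 19: 26, 32, 37 → 3
r = 23: 26, 32, 37 → 3
r = 27: 32, 37 → 2
r = 34: 37 → 1
r = 35: 37 → 1
r = 49: none → 0
Cross-inversions: 4 + 3 + 3 + 2 + 1 + 1 + 0 = 14

14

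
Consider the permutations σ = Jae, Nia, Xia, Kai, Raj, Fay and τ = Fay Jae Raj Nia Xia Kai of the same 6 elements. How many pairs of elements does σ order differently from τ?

Assign each item its position (1..6) in the first ordering, then rewrite the second ordering as that position sequence:
positions: Jae→1, Nia→2, Xia→3, Kai→4, Raj→5, Fay→6
second ordering as positions: [6, 1, 5, 2, 3, 4]
Discordant pairs = inversions in this position sequence.
6: 1, 5, 2, 3, 4 → 5
1: 0
5: 2, 3, 4 → 3
2: 0
3: 0
4: 0
Total: 5 + 0 + 3 + 0 + 0 + 0 = 8

8 discordant pairs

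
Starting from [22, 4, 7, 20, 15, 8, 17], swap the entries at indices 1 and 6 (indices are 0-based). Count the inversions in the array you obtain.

There are 17 inversions.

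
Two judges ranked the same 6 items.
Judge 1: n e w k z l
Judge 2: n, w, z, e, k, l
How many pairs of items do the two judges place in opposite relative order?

3

Assign each item its position (1..6) in the first ordering, then rewrite the second ordering as that position sequence:
positions: n→1, e→2, w→3, k→4, z→5, l→6
second ordering as positions: [1, 3, 5, 2, 4, 6]
Discordant pairs = inversions in this position sequence.
1: 0
3: 2 → 1
5: 2, 4 → 2
2: 0
4: 0
6: 0
Total: 0 + 1 + 2 + 0 + 0 + 0 = 3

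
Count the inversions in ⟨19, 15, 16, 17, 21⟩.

3 inversions

Count, for each position, how many later elements it exceeds:
19: 3
15: 0
16: 0
17: 0
21: 0
Sum: 3 + 0 + 0 + 0 + 0 = 3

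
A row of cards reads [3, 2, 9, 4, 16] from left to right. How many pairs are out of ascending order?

2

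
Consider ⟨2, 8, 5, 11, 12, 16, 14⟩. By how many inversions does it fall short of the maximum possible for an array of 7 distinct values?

19 inversions short

Maximum inversions for 7 distinct elements is C(7, 2) = 7·6/2 = 21.
Current inversions — for each element, count later smaller elements:
2: 0
8: 1
5: 0
11: 0
12: 0
16: 1
14: 0
Current total: 0 + 1 + 0 + 0 + 0 + 1 + 0 = 2
Shortfall: 21 − 2 = 19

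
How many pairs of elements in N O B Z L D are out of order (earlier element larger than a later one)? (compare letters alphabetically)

There are 9 inversions.

Sweep left to right; for each value list the smaller values that follow it:
N → B, L, D → 3
O → B, L, D → 3
B → none → 0
Z → L, D → 2
L → D → 1
D → none → 0
Sum: 3 + 3 + 0 + 2 + 1 + 0 = 9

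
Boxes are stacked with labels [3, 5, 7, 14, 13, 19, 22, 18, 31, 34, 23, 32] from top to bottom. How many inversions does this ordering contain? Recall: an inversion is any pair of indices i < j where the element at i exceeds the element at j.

6 inversions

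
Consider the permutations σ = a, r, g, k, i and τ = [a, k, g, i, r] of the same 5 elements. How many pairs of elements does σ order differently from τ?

4 discordant pairs

Assign each item its position (1..5) in the first ordering, then rewrite the second ordering as that position sequence:
positions: a→1, r→2, g→3, k→4, i→5
second ordering as positions: [1, 4, 3, 5, 2]
Discordant pairs = inversions in this position sequence.
1: 0
4: 3, 2 → 2
3: 2 → 1
5: 2 → 1
2: 0
Total: 0 + 2 + 1 + 1 + 0 = 4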